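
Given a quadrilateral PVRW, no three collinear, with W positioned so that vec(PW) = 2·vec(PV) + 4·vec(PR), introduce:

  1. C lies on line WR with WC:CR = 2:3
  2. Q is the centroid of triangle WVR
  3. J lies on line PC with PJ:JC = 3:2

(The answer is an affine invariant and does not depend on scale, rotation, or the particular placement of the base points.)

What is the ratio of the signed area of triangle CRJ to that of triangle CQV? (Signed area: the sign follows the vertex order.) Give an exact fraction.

Assign P = (0, 0), V = (1, 0), R = (0, 1), W = (2, 4) — the answer is frame-independent, so this choice is without loss of generality.
1. C lies on line WR with WC:CR = 2:3 ⇒ C = (6/5, 14/5)
2. Q is the centroid of triangle WVR ⇒ Q = (1, 5/3)
3. J lies on line PC with PJ:JC = 3:2 ⇒ J = (18/25, 42/25)
2·[CRJ] = 12/25, 2·[CQV] = 1/3
[CRJ]:[CQV] = 12/25:1/3 = 36/25

[CRJ]:[CQV] = 36/25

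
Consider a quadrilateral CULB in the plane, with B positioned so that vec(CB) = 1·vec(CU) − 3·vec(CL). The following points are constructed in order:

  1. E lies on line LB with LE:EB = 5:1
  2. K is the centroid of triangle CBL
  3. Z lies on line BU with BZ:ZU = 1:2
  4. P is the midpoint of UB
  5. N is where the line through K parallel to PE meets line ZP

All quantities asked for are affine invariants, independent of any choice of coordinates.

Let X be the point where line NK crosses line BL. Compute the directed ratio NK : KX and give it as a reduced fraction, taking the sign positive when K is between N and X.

Choose coordinates C = (0, 0), U = (1, 0), L = (0, 1), B = (1, -3).
1. E lies on line LB with LE:EB = 5:1 ⇒ E = (5/6, -7/3)
2. K is the centroid of triangle CBL ⇒ K = (1/3, -2/3)
3. Z lies on line BU with BZ:ZU = 1:2 ⇒ Z = (1, -2)
4. P is the midpoint of UB ⇒ P = (1, -3/2)
5. N is where the line through K parallel to PE meets line ZP ⇒ N = (1, 8/3)
line NK meets BL at X = (10/27, -13/27)
K = N + t·(X−N) with t = 18/17, so NK:KX = 18/17:-1/17

NK:KX = -18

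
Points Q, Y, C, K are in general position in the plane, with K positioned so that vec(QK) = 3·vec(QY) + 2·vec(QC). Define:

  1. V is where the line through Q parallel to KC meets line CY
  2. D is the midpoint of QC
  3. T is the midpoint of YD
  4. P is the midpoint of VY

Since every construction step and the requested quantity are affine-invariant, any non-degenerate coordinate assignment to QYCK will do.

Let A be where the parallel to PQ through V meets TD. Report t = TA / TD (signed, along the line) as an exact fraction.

t = -1/9

Set Q = (0, 0), Y = (1, 0), C = (0, 1), K = (3, 2); any affine frame gives the same invariant.
1. V is where the line through Q parallel to KC meets line CY ⇒ V = (3/4, 1/4)
2. D is the midpoint of QC ⇒ D = (0, 1/2)
3. T is the midpoint of YD ⇒ T = (1/2, 1/4)
4. P is the midpoint of VY ⇒ P = (7/8, 1/8)
through V parallel to PQ: direction (-7/8, -1/8); meets TD at A = (5/9, 2/9)
A = T + t·(D−T) with t = -1/9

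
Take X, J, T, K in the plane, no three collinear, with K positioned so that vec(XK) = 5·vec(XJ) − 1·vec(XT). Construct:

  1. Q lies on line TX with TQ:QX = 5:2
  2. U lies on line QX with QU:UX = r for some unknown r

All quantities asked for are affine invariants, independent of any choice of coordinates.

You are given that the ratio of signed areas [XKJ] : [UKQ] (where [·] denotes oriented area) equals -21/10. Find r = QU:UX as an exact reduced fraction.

Work in coordinates with X = (0, 0), J = (1, 0), T = (0, 1), K = (5, -1).
1. Q lies on line TX with TQ:QX = 5:2 ⇒ Q = (0, 2/7)
2. With QU:UX = r, write λ = r/(r+1) so U = Q + λ·(X−Q); U is affine-linear in λ
Every point depending on U is an affine combination of U and λ-independent points, so each such coordinate is linear in λ; the λ² term in each signed area is a multiple of (X−Q)×(X−Q) = 0, so 2·[XKJ] and 2·[UKQ] are each linear in λ. Evaluating at λ=0 and λ=1:
  2·[XKJ] = 1,   2·[UKQ] = 10/7·λ
So [XKJ]:[UKQ] = (1) / (10/7·λ). Setting this equal to -21/10:
  1 = -21/10·(10/7·λ)  ⇒  λ = -1/3
Then r = λ/(1−λ) = (-1/3)/(4/3) = -1/4. Check: with r = -1/4, U = (0, 8/21) and [XKJ]:[UKQ] = -21/10 as required.

r = -1/4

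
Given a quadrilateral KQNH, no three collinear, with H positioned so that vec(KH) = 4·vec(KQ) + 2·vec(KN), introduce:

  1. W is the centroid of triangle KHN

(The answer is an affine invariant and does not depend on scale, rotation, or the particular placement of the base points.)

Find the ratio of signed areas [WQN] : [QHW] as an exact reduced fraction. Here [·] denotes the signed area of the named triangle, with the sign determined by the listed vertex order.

Work in coordinates with K = (0, 0), Q = (1, 0), N = (0, 1), H = (4, 2).
1. W is the centroid of triangle KHN ⇒ W = (4/3, 1)
2·[WQN] = -4/3, 2·[QHW] = 7/3
[WQN]:[QHW] = -4/3:7/3 = -4/7

[WQN]:[QHW] = -4/7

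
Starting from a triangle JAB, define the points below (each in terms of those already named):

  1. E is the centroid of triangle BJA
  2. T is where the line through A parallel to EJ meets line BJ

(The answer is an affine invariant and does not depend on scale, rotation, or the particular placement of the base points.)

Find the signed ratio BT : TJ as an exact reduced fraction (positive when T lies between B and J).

Choose coordinates J = (0, 0), A = (1, 0), B = (0, 1).
1. E is the centroid of triangle BJA ⇒ E = (1/3, 1/3)
2. T is where the line through A parallel to EJ meets line BJ ⇒ T = (0, -1)
T = B + t·(J−B) with t = 2, so BT:TJ = t:(1−t) = 2:-1

BT:TJ = -2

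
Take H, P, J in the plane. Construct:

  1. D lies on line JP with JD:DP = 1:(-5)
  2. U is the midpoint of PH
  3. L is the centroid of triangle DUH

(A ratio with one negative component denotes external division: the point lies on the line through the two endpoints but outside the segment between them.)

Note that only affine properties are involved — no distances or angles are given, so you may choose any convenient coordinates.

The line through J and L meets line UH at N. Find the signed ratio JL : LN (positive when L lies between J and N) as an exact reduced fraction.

Assign H = (0, 0), P = (1, 0), J = (0, 1) — the answer is frame-independent, so this choice is without loss of generality.
1. D lies on line JP with JD:DP = 1:(-5) ⇒ D = (-1/4, 5/4)
2. U is the midpoint of PH ⇒ U = (1/2, 0)
3. L is the centroid of triangle DUH ⇒ L = (1/12, 5/12)
line JL meets UH at N = (1/7, 0)
L = J + t·(N−J) with t = 7/12, so JL:LN = 7/12:5/12

JL:LN = 7/5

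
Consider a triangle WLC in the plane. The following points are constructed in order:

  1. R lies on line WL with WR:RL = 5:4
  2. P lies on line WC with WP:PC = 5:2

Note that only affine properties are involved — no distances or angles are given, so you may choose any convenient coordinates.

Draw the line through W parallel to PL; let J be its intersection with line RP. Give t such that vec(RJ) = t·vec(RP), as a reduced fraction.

Assign W = (0, 0), L = (1, 0), C = (0, 1) — the answer is frame-independent, so this choice is without loss of generality.
1. R lies on line WL with WR:RL = 5:4 ⇒ R = (5/9, 0)
2. P lies on line WC with WP:PC = 5:2 ⇒ P = (0, 5/7)
through W parallel to PL: direction (1, -5/7); meets RP at J = (5/4, -25/28)
J = R + t·(P−R) with t = -5/4

t = -5/4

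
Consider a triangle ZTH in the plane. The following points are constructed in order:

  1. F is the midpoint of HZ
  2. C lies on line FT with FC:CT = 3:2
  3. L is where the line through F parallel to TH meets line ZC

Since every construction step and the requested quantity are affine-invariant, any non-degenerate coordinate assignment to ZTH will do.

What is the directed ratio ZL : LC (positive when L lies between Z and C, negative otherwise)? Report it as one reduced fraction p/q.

ZL:LC = 5/3

Choose coordinates Z = (0, 0), T = (1, 0), H = (0, 1).
1. F is the midpoint of HZ ⇒ F = (0, 1/2)
2. C lies on line FT with FC:CT = 3:2 ⇒ C = (3/5, 1/5)
3. L is where the line through F parallel to TH meets line ZC ⇒ L = (3/8, 1/8)
L = Z + t·(C−Z) with t = 5/8, so ZL:LC = t:(1−t) = 5/8:3/8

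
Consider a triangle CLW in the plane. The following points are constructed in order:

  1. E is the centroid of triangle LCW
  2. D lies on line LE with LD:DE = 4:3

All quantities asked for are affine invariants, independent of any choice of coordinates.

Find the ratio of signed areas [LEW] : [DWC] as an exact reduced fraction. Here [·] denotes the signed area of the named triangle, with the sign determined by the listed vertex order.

[LEW]:[DWC] = -7/13

Choose coordinates C = (0, 0), L = (1, 0), W = (0, 1).
1. E is the centroid of triangle LCW ⇒ E = (1/3, 1/3)
2. D lies on line LE with LD:DE = 4:3 ⇒ D = (13/21, 4/21)
2·[LEW] = -1/3, 2·[DWC] = 13/21
[LEW]:[DWC] = -1/3:13/21 = -7/13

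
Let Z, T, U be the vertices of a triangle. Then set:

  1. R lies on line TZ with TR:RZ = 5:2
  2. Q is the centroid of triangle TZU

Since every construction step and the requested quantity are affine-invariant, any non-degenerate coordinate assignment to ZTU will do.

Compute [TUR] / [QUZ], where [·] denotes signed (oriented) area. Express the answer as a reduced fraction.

Assign Z = (0, 0), T = (1, 0), U = (0, 1) — the answer is frame-independent, so this choice is without loss of generality.
1. R lies on line TZ with TR:RZ = 5:2 ⇒ R = (2/7, 0)
2. Q is the centroid of triangle TZU ⇒ Q = (1/3, 1/3)
2·[TUR] = 5/7, 2·[QUZ] = 1/3
[TUR]:[QUZ] = 5/7:1/3 = 15/7

[TUR]:[QUZ] = 15/7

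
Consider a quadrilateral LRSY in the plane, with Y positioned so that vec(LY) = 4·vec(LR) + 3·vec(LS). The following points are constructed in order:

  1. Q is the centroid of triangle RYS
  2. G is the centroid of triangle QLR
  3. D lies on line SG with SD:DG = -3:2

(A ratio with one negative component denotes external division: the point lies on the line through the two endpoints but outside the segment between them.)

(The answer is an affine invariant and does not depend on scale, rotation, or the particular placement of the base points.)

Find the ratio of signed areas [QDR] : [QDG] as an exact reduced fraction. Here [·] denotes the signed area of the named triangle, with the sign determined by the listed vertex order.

[QDR]:[QDG] = 12/11

Work in coordinates with L = (0, 0), R = (1, 0), S = (0, 1), Y = (4, 3).
1. Q is the centroid of triangle RYS ⇒ Q = (5/3, 4/3)
2. G is the centroid of triangle QLR ⇒ G = (8/9, 4/9)
3. D lies on line SG with SD:DG = -3:2 ⇒ D = (8/3, -2/3)
2·[QDR] = -8/3, 2·[QDG] = -22/9
[QDR]:[QDG] = -8/3:-22/9 = 12/11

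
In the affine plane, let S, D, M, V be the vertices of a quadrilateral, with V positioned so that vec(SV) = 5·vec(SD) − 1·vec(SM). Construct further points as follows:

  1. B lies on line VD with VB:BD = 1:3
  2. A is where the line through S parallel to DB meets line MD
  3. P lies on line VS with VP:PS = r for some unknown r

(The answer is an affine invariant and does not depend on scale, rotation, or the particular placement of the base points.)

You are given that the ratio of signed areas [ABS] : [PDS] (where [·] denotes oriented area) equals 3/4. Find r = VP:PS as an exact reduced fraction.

Assign S = (0, 0), D = (1, 0), M = (0, 1), V = (5, -1) — the answer is frame-independent, so this choice is without loss of generality.
1. B lies on line VD with VB:BD = 1:3 ⇒ B = (4, -3/4)
2. A is where the line through S parallel to DB meets line MD ⇒ A = (4/3, -1/3)
3. With VP:PS = r, write λ = r/(r+1) so P = V + λ·(S−V); P is affine-linear in λ
Every point depending on P is an affine combination of P and λ-independent points, so each such coordinate is linear in λ; the λ² term in each signed area is a multiple of (S−V)×(S−V) = 0, so 2·[ABS] and 2·[PDS] are each linear in λ. Evaluating at λ=0 and λ=1:
  2·[ABS] = 1/3,   2·[PDS] = −λ + 1
So [ABS]:[PDS] = (1/3) / (−λ + 1). Setting this equal to 3/4:
  1/3 = 3/4·(−λ + 1)  ⇒  λ = 5/9
Then r = λ/(1−λ) = (5/9)/(4/9) = 5/4. Check: with r = 5/4, P = (20/9, -4/9) and [ABS]:[PDS] = 3/4 as required.

r = 5/4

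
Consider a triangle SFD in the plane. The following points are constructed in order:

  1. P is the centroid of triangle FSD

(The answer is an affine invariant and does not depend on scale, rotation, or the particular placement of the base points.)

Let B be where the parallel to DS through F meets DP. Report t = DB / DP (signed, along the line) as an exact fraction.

Work in coordinates with S = (0, 0), F = (1, 0), D = (0, 1).
1. P is the centroid of triangle FSD ⇒ P = (1/3, 1/3)
through F parallel to DS: direction (0, -1); meets DP at B = (1, -1)
B = D + t·(P−D) with t = 3

t = 3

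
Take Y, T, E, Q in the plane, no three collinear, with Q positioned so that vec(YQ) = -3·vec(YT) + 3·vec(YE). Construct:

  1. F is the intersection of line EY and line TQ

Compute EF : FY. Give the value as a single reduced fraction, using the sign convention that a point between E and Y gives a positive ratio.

EF:FY = 1/3

Choose coordinates Y = (0, 0), T = (1, 0), E = (0, 1), Q = (-3, 3).
1. F is the intersection of line EY and line TQ ⇒ F = (0, 3/4)
F = E + t·(Y−E) with t = 1/4, so EF:FY = t:(1−t) = 1/4:3/4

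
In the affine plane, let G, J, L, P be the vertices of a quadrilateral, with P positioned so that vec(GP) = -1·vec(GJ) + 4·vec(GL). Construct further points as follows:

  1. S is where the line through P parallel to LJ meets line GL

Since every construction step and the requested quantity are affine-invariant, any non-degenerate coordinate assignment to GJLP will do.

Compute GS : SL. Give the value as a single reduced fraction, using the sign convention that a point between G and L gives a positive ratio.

Work in coordinates with G = (0, 0), J = (1, 0), L = (0, 1), P = (-1, 4).
1. S is where the line through P parallel to LJ meets line GL ⇒ S = (0, 3)
S = G + t·(L−G) with t = 3, so GS:SL = t:(1−t) = 3:-2

GS:SL = -3/2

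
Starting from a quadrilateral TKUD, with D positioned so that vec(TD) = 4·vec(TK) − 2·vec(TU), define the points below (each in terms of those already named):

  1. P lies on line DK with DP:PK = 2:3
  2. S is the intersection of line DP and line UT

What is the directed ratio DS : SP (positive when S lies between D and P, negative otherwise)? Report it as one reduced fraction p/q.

DS:SP = -10/7

Set T = (0, 0), K = (1, 0), U = (0, 1), D = (4, -2); any affine frame gives the same invariant.
1. P lies on line DK with DP:PK = 2:3 ⇒ P = (14/5, -6/5)
2. S is the intersection of line DP and line UT ⇒ S = (0, 2/3)
S = D + t·(P−D) with t = 10/3, so DS:SP = t:(1−t) = 10/3:-7/3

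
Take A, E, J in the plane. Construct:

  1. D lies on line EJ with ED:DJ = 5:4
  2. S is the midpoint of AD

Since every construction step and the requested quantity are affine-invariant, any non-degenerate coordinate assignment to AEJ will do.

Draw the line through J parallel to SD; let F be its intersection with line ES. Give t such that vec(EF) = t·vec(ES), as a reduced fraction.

Set A = (0, 0), E = (1, 0), J = (0, 1); any affine frame gives the same invariant.
1. D lies on line EJ with ED:DJ = 5:4 ⇒ D = (4/9, 5/9)
2. S is the midpoint of AD ⇒ S = (2/9, 5/18)
through J parallel to SD: direction (2/9, 5/18); meets ES at F = (-2/5, 1/2)
F = E + t·(S−E) with t = 9/5

t = 9/5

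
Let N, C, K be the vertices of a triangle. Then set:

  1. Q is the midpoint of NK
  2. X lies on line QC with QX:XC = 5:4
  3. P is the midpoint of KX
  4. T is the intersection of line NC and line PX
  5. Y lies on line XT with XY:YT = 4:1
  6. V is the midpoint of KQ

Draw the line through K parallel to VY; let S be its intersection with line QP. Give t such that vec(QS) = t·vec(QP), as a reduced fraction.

t = 172/137

Choose coordinates N = (0, 0), C = (1, 0), K = (0, 1).
1. Q is the midpoint of NK ⇒ Q = (0, 1/2)
2. X lies on line QC with QX:XC = 5:4 ⇒ X = (5/9, 2/9)
3. P is the midpoint of KX ⇒ P = (5/18, 11/18)
4. T is the intersection of line NC and line PX ⇒ T = (5/7, 0)
5. Y lies on line XT with XY:YT = 4:1 ⇒ Y = (43/63, 2/45)
6. V is the midpoint of KQ ⇒ V = (0, 3/4)
through K parallel to VY: direction (43/63, -127/180); meets QP at S = (430/1233, 1577/2466)
S = Q + t·(P−Q) with t = 172/137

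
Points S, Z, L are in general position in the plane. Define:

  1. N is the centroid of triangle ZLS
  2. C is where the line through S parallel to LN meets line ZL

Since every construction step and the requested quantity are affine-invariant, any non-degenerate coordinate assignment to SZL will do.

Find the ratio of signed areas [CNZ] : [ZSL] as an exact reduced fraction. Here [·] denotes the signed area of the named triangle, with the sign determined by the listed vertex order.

Set S = (0, 0), Z = (1, 0), L = (0, 1); any affine frame gives the same invariant.
1. N is the centroid of triangle ZLS ⇒ N = (1/3, 1/3)
2. C is where the line through S parallel to LN meets line ZL ⇒ C = (-1, 2)
2·[CNZ] = 2/3, 2·[ZSL] = -1
[CNZ]:[ZSL] = 2/3:-1 = -2/3

[CNZ]:[ZSL] = -2/3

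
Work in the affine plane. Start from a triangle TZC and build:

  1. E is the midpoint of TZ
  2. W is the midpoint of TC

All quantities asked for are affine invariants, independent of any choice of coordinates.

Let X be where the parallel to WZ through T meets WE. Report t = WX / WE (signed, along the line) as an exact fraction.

Set T = (0, 0), Z = (1, 0), C = (0, 1); any affine frame gives the same invariant.
1. E is the midpoint of TZ ⇒ E = (1/2, 0)
2. W is the midpoint of TC ⇒ W = (0, 1/2)
through T parallel to WZ: direction (1, -1/2); meets WE at X = (1, -1/2)
X = W + t·(E−W) with t = 2

t = 2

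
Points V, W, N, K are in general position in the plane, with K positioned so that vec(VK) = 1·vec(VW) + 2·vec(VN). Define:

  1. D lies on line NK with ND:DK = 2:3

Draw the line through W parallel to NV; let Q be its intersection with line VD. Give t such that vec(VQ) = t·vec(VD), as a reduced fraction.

t = 5/2

Choose coordinates V = (0, 0), W = (1, 0), N = (0, 1), K = (1, 2).
1. D lies on line NK with ND:DK = 2:3 ⇒ D = (2/5, 7/5)
through W parallel to NV: direction (0, -1); meets VD at Q = (1, 7/2)
Q = V + t·(D−V) with t = 5/2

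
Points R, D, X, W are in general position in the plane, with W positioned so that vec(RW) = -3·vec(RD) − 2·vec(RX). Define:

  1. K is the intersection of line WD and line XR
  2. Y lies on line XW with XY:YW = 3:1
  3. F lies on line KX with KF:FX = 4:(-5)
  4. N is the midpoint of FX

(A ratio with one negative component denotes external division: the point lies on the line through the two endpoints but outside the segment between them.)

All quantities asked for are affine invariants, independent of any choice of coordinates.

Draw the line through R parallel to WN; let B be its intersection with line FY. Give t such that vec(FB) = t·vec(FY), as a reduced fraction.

Assign R = (0, 0), D = (1, 0), X = (0, 1), W = (-3, -2) — the answer is frame-independent, so this choice is without loss of generality.
1. K is the intersection of line WD and line XR ⇒ K = (0, -1/2)
2. Y lies on line XW with XY:YW = 3:1 ⇒ Y = (-9/4, -5/4)
3. F lies on line KX with KF:FX = 4:(-5) ⇒ F = (0, -13/2)
4. N is the midpoint of FX ⇒ N = (0, -11/4)
through R parallel to WN: direction (3, -3/4); meets FY at B = (-78/25, 39/50)
B = F + t·(Y−F) with t = 104/75

t = 104/75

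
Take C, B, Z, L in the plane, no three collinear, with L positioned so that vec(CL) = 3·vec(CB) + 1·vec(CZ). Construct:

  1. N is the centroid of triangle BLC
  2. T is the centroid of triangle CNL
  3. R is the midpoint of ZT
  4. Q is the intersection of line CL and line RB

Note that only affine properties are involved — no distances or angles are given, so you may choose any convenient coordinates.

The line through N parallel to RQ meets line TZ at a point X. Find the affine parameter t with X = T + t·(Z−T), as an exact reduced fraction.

t = 1/8

Set C = (0, 0), B = (1, 0), Z = (0, 1), L = (3, 1); any affine frame gives the same invariant.
1. N is the centroid of triangle BLC ⇒ N = (4/3, 1/3)
2. T is the centroid of triangle CNL ⇒ T = (13/9, 4/9)
3. R is the midpoint of ZT ⇒ R = (13/18, 13/18)
4. Q is the intersection of line CL and line RB ⇒ Q = (39/44, 13/44)
through N parallel to RQ: direction (65/396, -169/396); meets TZ at X = (91/72, 37/72)
X = T + t·(Z−T) with t = 1/8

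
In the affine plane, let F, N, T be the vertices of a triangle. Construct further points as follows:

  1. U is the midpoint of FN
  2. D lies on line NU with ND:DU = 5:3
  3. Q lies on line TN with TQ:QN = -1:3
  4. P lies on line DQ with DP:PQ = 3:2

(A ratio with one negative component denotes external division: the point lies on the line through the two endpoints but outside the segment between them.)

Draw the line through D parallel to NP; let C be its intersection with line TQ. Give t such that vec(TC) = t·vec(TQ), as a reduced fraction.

t = -13/2

Set F = (0, 0), N = (1, 0), T = (0, 1); any affine frame gives the same invariant.
1. U is the midpoint of FN ⇒ U = (1/2, 0)
2. D lies on line NU with ND:DU = 5:3 ⇒ D = (11/16, 0)
3. Q lies on line TN with TQ:QN = -1:3 ⇒ Q = (-1/2, 3/2)
4. P lies on line DQ with DP:PQ = 3:2 ⇒ P = (-1/40, 9/10)
through D parallel to NP: direction (-41/40, 9/10); meets TQ at C = (13/4, -9/4)
C = T + t·(Q−T) with t = -13/2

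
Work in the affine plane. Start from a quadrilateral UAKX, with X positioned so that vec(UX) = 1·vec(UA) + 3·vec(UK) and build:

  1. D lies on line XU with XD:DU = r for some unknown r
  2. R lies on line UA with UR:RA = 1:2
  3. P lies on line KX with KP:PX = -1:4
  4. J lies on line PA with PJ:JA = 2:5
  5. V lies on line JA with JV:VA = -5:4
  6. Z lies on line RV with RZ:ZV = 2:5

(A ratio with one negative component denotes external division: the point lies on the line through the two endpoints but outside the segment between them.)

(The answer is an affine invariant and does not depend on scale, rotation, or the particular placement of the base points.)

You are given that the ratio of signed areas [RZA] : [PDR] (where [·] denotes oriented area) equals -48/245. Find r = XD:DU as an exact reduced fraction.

r = 5/4

Assign U = (0, 0), A = (1, 0), K = (0, 1), X = (1, 3) — the answer is frame-independent, so this choice is without loss of generality.
1. With XD:DU = r, write λ = r/(r+1) so D = X + λ·(U−X); D is affine-linear in λ
2. R lies on line UA with UR:RA = 1:2 ⇒ R = (1/3, 0)
3. P lies on line KX with KP:PX = -1:4 ⇒ P = (-1/3, 1/3)
4. J lies on line PA with PJ:JA = 2:5 ⇒ J = (1/21, 5/21)
5. V lies on line JA with JV:VA = -5:4 ⇒ V = (101/21, -20/21)
6. Z lies on line RV with RZ:ZV = 2:5 ⇒ Z = (79/49, -40/147)
Every point depending on D is an affine combination of D and λ-independent points, so each such coordinate is linear in λ; the λ² term in each signed area is a multiple of (U−X)×(U−X) = 0, so 2·[RZA] and 2·[PDR] are each linear in λ. Evaluating at λ=0 and λ=1:
  2·[RZA] = 80/441,   2·[PDR] = 7/3·λ − 20/9
So [RZA]:[PDR] = (80/441) / (7/3·λ − 20/9). Setting this equal to -48/245:
  80/441 = -48/245·(7/3·λ − 20/9)  ⇒  λ = 5/9
Then r = λ/(1−λ) = (5/9)/(4/9) = 5/4. Check: with r = 5/4, D = (4/9, 4/3) and [RZA]:[PDR] = -48/245 as required.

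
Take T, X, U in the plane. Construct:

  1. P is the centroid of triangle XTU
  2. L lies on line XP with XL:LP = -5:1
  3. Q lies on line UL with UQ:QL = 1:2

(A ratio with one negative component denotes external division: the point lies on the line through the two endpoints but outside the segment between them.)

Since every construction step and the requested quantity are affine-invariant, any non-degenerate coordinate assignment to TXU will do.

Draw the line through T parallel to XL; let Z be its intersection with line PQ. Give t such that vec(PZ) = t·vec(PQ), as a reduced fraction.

Assign T = (0, 0), X = (1, 0), U = (0, 1) — the answer is frame-independent, so this choice is without loss of generality.
1. P is the centroid of triangle XTU ⇒ P = (1/3, 1/3)
2. L lies on line XP with XL:LP = -5:1 ⇒ L = (1/6, 5/12)
3. Q lies on line UL with UQ:QL = 1:2 ⇒ Q = (1/18, 29/36)
through T parallel to XL: direction (-5/6, 5/12); meets PQ at Z = (3/4, -3/8)
Z = P + t·(Q−P) with t = -3/2

t = -3/2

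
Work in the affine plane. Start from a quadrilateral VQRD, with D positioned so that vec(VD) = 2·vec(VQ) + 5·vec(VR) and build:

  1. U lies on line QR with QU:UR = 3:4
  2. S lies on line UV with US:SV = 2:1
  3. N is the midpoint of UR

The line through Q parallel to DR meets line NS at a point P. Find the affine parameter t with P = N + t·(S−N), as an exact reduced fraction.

Choose coordinates V = (0, 0), Q = (1, 0), R = (0, 1), D = (2, 5).
1. U lies on line QR with QU:UR = 3:4 ⇒ U = (4/7, 3/7)
2. S lies on line UV with US:SV = 2:1 ⇒ S = (4/21, 1/7)
3. N is the midpoint of UR ⇒ N = (2/7, 5/7)
through Q parallel to DR: direction (-2, -4); meets NS at P = (-1/4, -5/2)
P = N + t·(S−N) with t = 45/8

t = 45/8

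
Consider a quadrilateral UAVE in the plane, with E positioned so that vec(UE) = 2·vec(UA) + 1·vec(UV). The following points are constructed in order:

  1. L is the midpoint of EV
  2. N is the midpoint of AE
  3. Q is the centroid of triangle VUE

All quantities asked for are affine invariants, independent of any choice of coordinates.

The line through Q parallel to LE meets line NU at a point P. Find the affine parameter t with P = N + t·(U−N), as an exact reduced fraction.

t = -1/3

Choose coordinates U = (0, 0), A = (1, 0), V = (0, 1), E = (2, 1).
1. L is the midpoint of EV ⇒ L = (1, 1)
2. N is the midpoint of AE ⇒ N = (3/2, 1/2)
3. Q is the centroid of triangle VUE ⇒ Q = (2/3, 2/3)
through Q parallel to LE: direction (1, 0); meets NU at P = (2, 2/3)
P = N + t·(U−N) with t = -1/3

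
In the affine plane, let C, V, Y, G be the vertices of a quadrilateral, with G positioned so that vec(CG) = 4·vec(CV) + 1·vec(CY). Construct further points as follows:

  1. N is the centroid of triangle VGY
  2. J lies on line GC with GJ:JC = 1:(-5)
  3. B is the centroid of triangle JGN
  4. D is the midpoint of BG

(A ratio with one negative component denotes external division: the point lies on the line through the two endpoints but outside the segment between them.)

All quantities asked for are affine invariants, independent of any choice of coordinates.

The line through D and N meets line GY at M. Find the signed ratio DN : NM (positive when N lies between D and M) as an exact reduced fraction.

DN:NM = -23/24

Assign C = (0, 0), V = (1, 0), Y = (0, 1), G = (4, 1) — the answer is frame-independent, so this choice is without loss of generality.
1. N is the centroid of triangle VGY ⇒ N = (5/3, 2/3)
2. J lies on line GC with GJ:JC = 1:(-5) ⇒ J = (5, 5/4)
3. B is the centroid of triangle JGN ⇒ B = (32/9, 35/36)
4. D is the midpoint of BG ⇒ D = (34/9, 71/72)
line DN meets GY at M = (89/23, 1)
N = D + t·(M−D) with t = -23, so DN:NM = -23:24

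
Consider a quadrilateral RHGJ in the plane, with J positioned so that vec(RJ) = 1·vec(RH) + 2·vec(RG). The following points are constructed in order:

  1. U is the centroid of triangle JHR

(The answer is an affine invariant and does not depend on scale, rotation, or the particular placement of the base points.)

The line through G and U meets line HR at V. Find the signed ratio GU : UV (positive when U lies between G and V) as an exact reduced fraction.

Choose coordinates R = (0, 0), H = (1, 0), G = (0, 1), J = (1, 2).
1. U is the centroid of triangle JHR ⇒ U = (2/3, 2/3)
line GU meets HR at V = (2, 0)
U = G + t·(V−G) with t = 1/3, so GU:UV = 1/3:2/3

GU:UV = 1/2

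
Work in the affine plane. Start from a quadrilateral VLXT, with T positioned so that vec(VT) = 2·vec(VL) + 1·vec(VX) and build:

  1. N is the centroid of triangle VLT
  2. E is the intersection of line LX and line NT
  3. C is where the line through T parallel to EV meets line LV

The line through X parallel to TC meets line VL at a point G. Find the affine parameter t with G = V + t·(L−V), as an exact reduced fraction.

Assign V = (0, 0), L = (1, 0), X = (0, 1), T = (2, 1) — the answer is frame-independent, so this choice is without loss of generality.
1. N is the centroid of triangle VLT ⇒ N = (1, 1/3)
2. E is the intersection of line LX and line NT ⇒ E = (4/5, 1/5)
3. C is where the line through T parallel to EV meets line LV ⇒ C = (-2, 0)
through X parallel to TC: direction (-4, -1); meets VL at G = (-4, 0)
G = V + t·(L−V) with t = -4

t = -4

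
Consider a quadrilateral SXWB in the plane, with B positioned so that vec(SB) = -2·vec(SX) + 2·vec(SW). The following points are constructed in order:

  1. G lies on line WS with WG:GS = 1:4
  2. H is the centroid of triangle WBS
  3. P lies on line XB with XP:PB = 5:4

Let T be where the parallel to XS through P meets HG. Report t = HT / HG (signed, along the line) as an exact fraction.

t = -5/9

Assign S = (0, 0), X = (1, 0), W = (0, 1), B = (-2, 2) — the answer is frame-independent, so this choice is without loss of generality.
1. G lies on line WS with WG:GS = 1:4 ⇒ G = (0, 4/5)
2. H is the centroid of triangle WBS ⇒ H = (-2/3, 1)
3. P lies on line XB with XP:PB = 5:4 ⇒ P = (-2/3, 10/9)
through P parallel to XS: direction (-1, 0); meets HG at T = (-28/27, 10/9)
T = H + t·(G−H) with t = -5/9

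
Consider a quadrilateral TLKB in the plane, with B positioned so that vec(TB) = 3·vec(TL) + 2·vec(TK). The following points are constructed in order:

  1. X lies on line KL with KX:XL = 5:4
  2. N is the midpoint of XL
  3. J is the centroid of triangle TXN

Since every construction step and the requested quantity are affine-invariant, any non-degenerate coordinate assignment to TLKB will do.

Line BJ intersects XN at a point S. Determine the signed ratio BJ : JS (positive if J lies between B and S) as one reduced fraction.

Assign T = (0, 0), L = (1, 0), K = (0, 1), B = (3, 2) — the answer is frame-independent, so this choice is without loss of generality.
1. X lies on line KL with KX:XL = 5:4 ⇒ X = (5/9, 4/9)
2. N is the midpoint of XL ⇒ N = (7/9, 2/9)
3. J is the centroid of triangle TXN ⇒ J = (4/9, 2/9)
line BJ meets XN at S = (25/39, 14/39)
J = B + t·(S−B) with t = 13/12, so BJ:JS = 13/12:-1/12

BJ:JS = -13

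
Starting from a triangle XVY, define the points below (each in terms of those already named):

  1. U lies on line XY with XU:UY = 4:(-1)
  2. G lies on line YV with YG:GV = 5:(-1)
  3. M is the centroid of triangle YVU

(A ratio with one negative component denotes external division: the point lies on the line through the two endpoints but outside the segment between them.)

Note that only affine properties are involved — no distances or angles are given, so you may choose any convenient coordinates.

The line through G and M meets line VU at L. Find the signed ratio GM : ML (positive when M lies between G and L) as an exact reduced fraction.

GM:ML = -7/4

Choose coordinates X = (0, 0), V = (1, 0), Y = (0, 1).
1. U lies on line XY with XU:UY = 4:(-1) ⇒ U = (0, 4/3)
2. G lies on line YV with YG:GV = 5:(-1) ⇒ G = (5/4, -1/4)
3. M is the centroid of triangle YVU ⇒ M = (1/3, 7/9)
line GM meets VU at L = (6/7, 4/21)
M = G + t·(L−G) with t = 7/3, so GM:ML = 7/3:-4/3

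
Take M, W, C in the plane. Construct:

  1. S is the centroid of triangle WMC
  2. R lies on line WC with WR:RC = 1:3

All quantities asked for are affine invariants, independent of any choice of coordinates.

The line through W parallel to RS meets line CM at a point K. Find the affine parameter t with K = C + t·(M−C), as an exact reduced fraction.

t = 4/5

Assign M = (0, 0), W = (1, 0), C = (0, 1) — the answer is frame-independent, so this choice is without loss of generality.
1. S is the centroid of triangle WMC ⇒ S = (1/3, 1/3)
2. R lies on line WC with WR:RC = 1:3 ⇒ R = (3/4, 1/4)
through W parallel to RS: direction (-5/12, 1/12); meets CM at K = (0, 1/5)
K = C + t·(M−C) with t = 4/5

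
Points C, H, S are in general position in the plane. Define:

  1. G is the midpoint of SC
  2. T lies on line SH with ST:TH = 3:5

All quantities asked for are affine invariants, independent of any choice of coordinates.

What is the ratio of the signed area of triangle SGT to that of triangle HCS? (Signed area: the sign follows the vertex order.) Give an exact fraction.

Choose coordinates C = (0, 0), H = (1, 0), S = (0, 1).
1. G is the midpoint of SC ⇒ G = (0, 1/2)
2. T lies on line SH with ST:TH = 3:5 ⇒ T = (3/8, 5/8)
2·[SGT] = 3/16, 2·[HCS] = -1
[SGT]:[HCS] = 3/16:-1 = -3/16

[SGT]:[HCS] = -3/16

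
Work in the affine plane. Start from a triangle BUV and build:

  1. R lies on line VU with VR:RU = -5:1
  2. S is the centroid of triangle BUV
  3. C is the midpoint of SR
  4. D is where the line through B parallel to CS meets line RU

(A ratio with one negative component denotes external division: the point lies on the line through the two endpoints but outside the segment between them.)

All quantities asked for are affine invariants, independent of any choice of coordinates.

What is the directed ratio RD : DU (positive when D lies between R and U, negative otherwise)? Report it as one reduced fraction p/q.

RD:DU = -6/7

Assign B = (0, 0), U = (1, 0), V = (0, 1) — the answer is frame-independent, so this choice is without loss of generality.
1. R lies on line VU with VR:RU = -5:1 ⇒ R = (5/4, -1/4)
2. S is the centroid of triangle BUV ⇒ S = (1/3, 1/3)
3. C is the midpoint of SR ⇒ C = (19/24, 1/24)
4. D is where the line through B parallel to CS meets line RU ⇒ D = (11/4, -7/4)
D = R + t·(U−R) with t = -6, so RD:DU = t:(1−t) = -6:7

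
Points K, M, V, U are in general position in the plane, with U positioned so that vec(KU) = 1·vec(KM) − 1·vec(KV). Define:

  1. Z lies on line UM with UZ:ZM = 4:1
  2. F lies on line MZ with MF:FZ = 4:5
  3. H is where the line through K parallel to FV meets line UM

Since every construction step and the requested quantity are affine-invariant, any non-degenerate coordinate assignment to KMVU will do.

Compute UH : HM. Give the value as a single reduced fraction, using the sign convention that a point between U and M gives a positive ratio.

Set K = (0, 0), M = (1, 0), V = (0, 1), U = (1, -1); any affine frame gives the same invariant.
1. Z lies on line UM with UZ:ZM = 4:1 ⇒ Z = (1, -1/5)
2. F lies on line MZ with MF:FZ = 4:5 ⇒ F = (1, -4/45)
3. H is where the line through K parallel to FV meets line UM ⇒ H = (1, -49/45)
H = U + t·(M−U) with t = -4/45, so UH:HM = t:(1−t) = -4/45:49/45

UH:HM = -4/49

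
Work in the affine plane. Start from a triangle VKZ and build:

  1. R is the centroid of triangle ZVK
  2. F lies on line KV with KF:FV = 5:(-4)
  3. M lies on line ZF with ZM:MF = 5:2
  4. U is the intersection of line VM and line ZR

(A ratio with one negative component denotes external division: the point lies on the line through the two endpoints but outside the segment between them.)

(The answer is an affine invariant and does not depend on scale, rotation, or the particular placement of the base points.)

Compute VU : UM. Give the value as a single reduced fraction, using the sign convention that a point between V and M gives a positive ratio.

VU:UM = -7/45

Assign V = (0, 0), K = (1, 0), Z = (0, 1) — the answer is frame-independent, so this choice is without loss of generality.
1. R is the centroid of triangle ZVK ⇒ R = (1/3, 1/3)
2. F lies on line KV with KF:FV = 5:(-4) ⇒ F = (-4, 0)
3. M lies on line ZF with ZM:MF = 5:2 ⇒ M = (-20/7, 2/7)
4. U is the intersection of line VM and line ZR ⇒ U = (10/19, -1/19)
U = V + t·(M−V) with t = -7/38, so VU:UM = t:(1−t) = -7/38:45/38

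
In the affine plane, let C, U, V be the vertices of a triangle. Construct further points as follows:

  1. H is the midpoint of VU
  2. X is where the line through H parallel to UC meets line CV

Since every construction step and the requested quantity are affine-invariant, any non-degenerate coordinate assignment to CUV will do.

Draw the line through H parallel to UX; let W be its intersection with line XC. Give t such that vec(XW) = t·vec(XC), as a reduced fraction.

Set C = (0, 0), U = (1, 0), V = (0, 1); any affine frame gives the same invariant.
1. H is the midpoint of VU ⇒ H = (1/2, 1/2)
2. X is where the line through H parallel to UC meets line CV ⇒ X = (0, 1/2)
through H parallel to UX: direction (-1, 1/2); meets XC at W = (0, 3/4)
W = X + t·(C−X) with t = -1/2

t = -1/2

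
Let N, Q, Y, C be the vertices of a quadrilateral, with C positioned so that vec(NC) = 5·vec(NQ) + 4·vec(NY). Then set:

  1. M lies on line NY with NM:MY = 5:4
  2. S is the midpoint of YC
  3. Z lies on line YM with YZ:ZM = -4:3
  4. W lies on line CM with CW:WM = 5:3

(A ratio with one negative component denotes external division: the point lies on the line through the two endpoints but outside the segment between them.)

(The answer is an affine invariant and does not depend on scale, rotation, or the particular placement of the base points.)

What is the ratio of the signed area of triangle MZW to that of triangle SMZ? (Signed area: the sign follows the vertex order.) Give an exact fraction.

[MZW]:[SMZ] = 3/4

Set N = (0, 0), Q = (1, 0), Y = (0, 1), C = (5, 4); any affine frame gives the same invariant.
1. M lies on line NY with NM:MY = 5:4 ⇒ M = (0, 5/9)
2. S is the midpoint of YC ⇒ S = (5/2, 5/2)
3. Z lies on line YM with YZ:ZM = -4:3 ⇒ Z = (0, -7/9)
4. W lies on line CM with CW:WM = 5:3 ⇒ W = (15/8, 133/72)
2·[MZW] = 5/2, 2·[SMZ] = 10/3
[MZW]:[SMZ] = 5/2:10/3 = 3/4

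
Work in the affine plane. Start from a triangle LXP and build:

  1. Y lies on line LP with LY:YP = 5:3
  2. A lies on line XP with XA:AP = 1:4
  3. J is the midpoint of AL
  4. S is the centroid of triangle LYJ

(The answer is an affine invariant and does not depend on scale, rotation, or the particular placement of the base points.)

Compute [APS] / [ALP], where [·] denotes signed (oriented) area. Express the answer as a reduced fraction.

Work in coordinates with L = (0, 0), X = (1, 0), P = (0, 1).
1. Y lies on line LP with LY:YP = 5:3 ⇒ Y = (0, 5/8)
2. A lies on line XP with XA:AP = 1:4 ⇒ A = (4/5, 1/5)
3. J is the midpoint of AL ⇒ J = (2/5, 1/10)
4. S is the centroid of triangle LYJ ⇒ S = (2/15, 29/120)
2·[APS] = 1/2, 2·[ALP] = -4/5
[APS]:[ALP] = 1/2:-4/5 = -5/8

[APS]:[ALP] = -5/8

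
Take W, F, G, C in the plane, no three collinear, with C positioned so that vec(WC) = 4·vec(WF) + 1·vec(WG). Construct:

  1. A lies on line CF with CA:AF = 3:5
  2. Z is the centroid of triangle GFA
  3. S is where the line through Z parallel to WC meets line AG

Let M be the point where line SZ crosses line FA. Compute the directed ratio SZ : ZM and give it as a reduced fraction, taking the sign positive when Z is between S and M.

Choose coordinates W = (0, 0), F = (1, 0), G = (0, 1), C = (4, 1).
1. A lies on line CF with CA:AF = 3:5 ⇒ A = (23/8, 5/8)
2. Z is the centroid of triangle GFA ⇒ Z = (31/24, 13/24)
3. S is where the line through Z parallel to WC meets line AG ⇒ S = (115/56, 41/56)
line SZ meets FA at M = (53/8, 15/8)
Z = S + t·(M−S) with t = -1/6, so SZ:ZM = -1/6:7/6

SZ:ZM = -1/7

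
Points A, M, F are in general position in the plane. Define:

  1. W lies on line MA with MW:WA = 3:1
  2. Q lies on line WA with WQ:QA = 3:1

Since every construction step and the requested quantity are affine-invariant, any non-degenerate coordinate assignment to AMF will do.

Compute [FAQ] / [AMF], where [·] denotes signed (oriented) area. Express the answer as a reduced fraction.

Choose coordinates A = (0, 0), M = (1, 0), F = (0, 1).
1. W lies on line MA with MW:WA = 3:1 ⇒ W = (1/4, 0)
2. Q lies on line WA with WQ:QA = 3:1 ⇒ Q = (1/16, 0)
2·[FAQ] = 1/16, 2·[AMF] = 1
[FAQ]:[AMF] = 1/16:1 = 1/16

[FAQ]:[AMF] = 1/16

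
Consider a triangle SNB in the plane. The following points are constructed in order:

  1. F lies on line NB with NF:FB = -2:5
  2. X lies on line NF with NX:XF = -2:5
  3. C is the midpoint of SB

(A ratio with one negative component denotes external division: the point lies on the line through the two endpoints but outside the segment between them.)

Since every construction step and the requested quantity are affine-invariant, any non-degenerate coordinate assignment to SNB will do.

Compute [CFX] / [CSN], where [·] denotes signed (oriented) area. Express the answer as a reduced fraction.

Work in coordinates with S = (0, 0), N = (1, 0), B = (0, 1).
1. F lies on line NB with NF:FB = -2:5 ⇒ F = (5/3, -2/3)
2. X lies on line NF with NX:XF = -2:5 ⇒ X = (5/9, 4/9)
3. C is the midpoint of SB ⇒ C = (0, 1/2)
2·[CFX] = 5/9, 2·[CSN] = 1/2
[CFX]:[CSN] = 5/9:1/2 = 10/9

[CFX]:[CSN] = 10/9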